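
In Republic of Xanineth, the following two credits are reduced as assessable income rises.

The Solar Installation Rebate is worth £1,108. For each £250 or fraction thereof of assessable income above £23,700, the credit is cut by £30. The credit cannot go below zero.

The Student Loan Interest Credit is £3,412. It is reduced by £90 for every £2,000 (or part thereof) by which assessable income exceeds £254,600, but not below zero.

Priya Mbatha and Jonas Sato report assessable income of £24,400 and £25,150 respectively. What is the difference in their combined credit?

£90

Priya (£24,400): Solar Installation Rebate: income exceeds £23,700 by £700, which is 3 full-or-partial £250 increments; reduction = 3 × £30 = £90, leaving £1,018. Student Loan Interest Credit: £24,400 is at or below the £254,600 threshold, so the full £3,412 applies. total £1,018 + £3,412 = £4,430
Jonas (£25,150): Solar Installation Rebate: income exceeds £23,700 by £1,450, which is 6 full-or-partial £250 increments; reduction = 6 × £30 = £180, leaving £928. Student Loan Interest Credit: £25,150 is at or below the £254,600 threshold, so the full £3,412 applies. total £928 + £3,412 = £4,340
Difference: |£4,430 − £4,340| = £90.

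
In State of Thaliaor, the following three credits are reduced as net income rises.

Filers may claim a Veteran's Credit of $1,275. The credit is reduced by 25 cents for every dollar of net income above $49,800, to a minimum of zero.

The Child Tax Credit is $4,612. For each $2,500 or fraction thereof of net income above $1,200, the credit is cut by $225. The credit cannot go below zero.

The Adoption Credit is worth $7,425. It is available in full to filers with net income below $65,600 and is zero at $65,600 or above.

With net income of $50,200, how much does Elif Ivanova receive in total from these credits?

$8,712

Veteran's Credit: 25% of the $400 excess over $49,800 is $100; credit = $1,275 − $100 = $1,175.
Child Tax Credit: income exceeds $1,200 by $49,000, which is 20 full-or-partial $2,500 increments; reduction = 20 × $225 = $4,500, leaving $112.
Adoption Credit: $50,200 is below the $65,600 cutoff, so the full $7,425 applies.
Total: $1,175 + $112 + $7,425 = $8,712.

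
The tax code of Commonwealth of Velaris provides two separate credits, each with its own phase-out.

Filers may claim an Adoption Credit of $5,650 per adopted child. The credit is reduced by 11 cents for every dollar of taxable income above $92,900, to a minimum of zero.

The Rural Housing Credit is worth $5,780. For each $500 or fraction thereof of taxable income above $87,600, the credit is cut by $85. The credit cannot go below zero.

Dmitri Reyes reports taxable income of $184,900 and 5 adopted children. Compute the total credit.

$18,130

Adoption Credit: base = 5 × $5,650 = $28,250. 11% of the $92,000 excess over $92,900 is $10,120; credit = $28,250 − $10,120 = $18,130.
Rural Housing Credit: income exceeds $87,600 by $97,300 → 195 increments × $85 = $16,575 ≥ base, so the credit is $0.
Total: $18,130 + $0 = $18,130.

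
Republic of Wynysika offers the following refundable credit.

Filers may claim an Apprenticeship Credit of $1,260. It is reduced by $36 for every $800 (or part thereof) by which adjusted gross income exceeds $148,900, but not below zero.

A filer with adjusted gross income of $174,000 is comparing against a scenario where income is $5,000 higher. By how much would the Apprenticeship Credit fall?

At $174,000 — income exceeds $148,900 by $25,100, which is 32 full-or-partial $800 increments; reduction = 32 × $36 = $1,152, leaving $108.
At $179,000 — income exceeds $148,900 by $30,100 → 38 increments × $36 = $1,368 ≥ base, so the credit is $0.
Lost: $108 − $0 = $108.

$108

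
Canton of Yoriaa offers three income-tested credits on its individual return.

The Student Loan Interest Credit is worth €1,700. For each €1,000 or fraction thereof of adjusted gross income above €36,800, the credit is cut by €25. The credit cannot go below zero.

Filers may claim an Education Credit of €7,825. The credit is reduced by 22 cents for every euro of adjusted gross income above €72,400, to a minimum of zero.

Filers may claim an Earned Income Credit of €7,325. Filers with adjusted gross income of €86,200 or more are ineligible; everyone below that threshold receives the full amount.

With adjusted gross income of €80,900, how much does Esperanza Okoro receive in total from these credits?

Student Loan Interest Credit: income exceeds €36,800 by €44,100, which is 45 full-or-partial €1,000 increments; reduction = 45 × €25 = €1,125, leaving €575.
Education Credit: 22% of the €8,500 excess over €72,400 is €1,870; credit = €7,825 − €1,870 = €5,955.
Earned Income Credit: €80,900 is below the €86,200 cutoff, so the full €7,325 applies.
Total: €575 + €5,955 + €7,325 = €13,855.

€13,855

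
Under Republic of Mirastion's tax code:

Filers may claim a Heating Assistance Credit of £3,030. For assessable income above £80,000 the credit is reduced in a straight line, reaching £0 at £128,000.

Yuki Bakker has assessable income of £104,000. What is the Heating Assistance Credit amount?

£1,515

Heating Assistance Credit: £104,000 is £24,000 into a £48,000 phase-out range, leaving 24,000/48,000 of the credit: £3,030 × 24,000/48,000 = £1,515.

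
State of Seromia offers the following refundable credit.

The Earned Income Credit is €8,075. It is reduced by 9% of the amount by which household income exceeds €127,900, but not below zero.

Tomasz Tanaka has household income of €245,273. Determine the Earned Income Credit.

€0

Earned Income Credit: 9% of the €117,373 excess over €127,900 is €10,563.57 ≥ base, so the credit is €0.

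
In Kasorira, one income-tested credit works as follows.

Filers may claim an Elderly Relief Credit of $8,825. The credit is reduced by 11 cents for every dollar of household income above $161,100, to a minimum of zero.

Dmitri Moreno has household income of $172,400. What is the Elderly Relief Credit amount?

Elderly Relief Credit: 11% of the $11,300 excess over $161,100 is $1,243; credit = $8,825 − $1,243 = $7,582.

$7,582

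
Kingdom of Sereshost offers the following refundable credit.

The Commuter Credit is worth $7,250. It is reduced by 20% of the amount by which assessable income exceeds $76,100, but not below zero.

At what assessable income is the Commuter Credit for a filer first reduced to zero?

The credit falls by 20% of each dollar above $76,100, so it reaches zero when the excess is $7,250 / 20% = $36,250: income = $76,100 + $36,250 = $112,350.

$112,350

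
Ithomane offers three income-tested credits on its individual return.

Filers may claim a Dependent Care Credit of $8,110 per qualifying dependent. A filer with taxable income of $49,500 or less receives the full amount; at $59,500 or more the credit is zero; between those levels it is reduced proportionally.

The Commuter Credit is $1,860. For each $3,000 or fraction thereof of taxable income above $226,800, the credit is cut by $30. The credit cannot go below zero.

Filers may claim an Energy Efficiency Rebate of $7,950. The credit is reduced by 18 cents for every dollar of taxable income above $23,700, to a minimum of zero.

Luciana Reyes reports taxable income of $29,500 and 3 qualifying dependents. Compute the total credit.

$33,096

Dependent Care Credit: base = 3 × $8,110 = $24,330. $29,500 is at or below the $49,500 threshold, so the full $24,330 applies.
Commuter Credit: $29,500 is at or below the $226,800 threshold, so the full $1,860 applies.
Energy Efficiency Rebate: 18% of the $5,800 excess over $23,700 is $1,044; credit = $7,950 − $1,044 = $6,906.
Total: $24,330 + $1,860 + $6,906 = $33,096.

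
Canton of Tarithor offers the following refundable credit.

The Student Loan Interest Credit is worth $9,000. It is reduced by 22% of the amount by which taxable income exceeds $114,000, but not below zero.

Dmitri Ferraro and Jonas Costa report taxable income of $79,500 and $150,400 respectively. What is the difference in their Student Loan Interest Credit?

Dmitri ($79,500): Student Loan Interest Credit: $79,500 is at or below the $114,000 threshold, so the full $9,000 applies.
Jonas ($150,400): Student Loan Interest Credit: 22% of the $36,400 excess over $114,000 is $8,008; credit = $9,000 − $8,008 = $992.
Difference: |$9,000 − $992| = $8,008.

$8,008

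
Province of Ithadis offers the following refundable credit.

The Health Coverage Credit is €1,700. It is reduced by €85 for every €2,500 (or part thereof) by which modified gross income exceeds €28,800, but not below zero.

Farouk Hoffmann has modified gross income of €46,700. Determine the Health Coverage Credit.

Health Coverage Credit: income exceeds €28,800 by €17,900, which is 8 full-or-partial €2,500 increments; reduction = 8 × €85 = €680, leaving €1,020.

€1,020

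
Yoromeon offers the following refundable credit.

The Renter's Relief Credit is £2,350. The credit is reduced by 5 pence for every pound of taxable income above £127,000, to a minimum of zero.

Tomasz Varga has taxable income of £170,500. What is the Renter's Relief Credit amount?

Renter's Relief Credit: 5% of the £43,500 excess over £127,000 is £2,175; credit = £2,350 − £2,175 = £175.

£175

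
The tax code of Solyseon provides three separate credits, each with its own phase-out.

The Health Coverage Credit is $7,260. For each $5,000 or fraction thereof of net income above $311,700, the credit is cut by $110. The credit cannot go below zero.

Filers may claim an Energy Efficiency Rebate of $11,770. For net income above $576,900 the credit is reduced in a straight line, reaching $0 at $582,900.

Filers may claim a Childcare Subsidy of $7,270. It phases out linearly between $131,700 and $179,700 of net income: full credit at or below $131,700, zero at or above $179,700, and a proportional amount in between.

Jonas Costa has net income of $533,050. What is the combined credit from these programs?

$14,080

Health Coverage Credit: income exceeds $311,700 by $221,350, which is 45 full-or-partial $5,000 increments; reduction = 45 × $110 = $4,950, leaving $2,310.
Energy Efficiency Rebate: $533,050 is at or below the $576,900 threshold, so the full $11,770 applies.
Childcare Subsidy: $533,050 is at or above $179,700, so the credit is $0.
Total: $2,310 + $11,770 + $0 = $14,080.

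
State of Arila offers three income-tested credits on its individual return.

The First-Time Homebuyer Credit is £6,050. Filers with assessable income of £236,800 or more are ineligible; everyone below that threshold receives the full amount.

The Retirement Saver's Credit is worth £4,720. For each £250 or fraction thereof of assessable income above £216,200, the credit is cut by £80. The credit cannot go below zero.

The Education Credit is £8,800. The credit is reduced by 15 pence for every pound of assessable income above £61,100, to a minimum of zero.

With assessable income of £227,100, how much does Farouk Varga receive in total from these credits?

£7,250

First-Time Homebuyer Credit: £227,100 is below the £236,800 cutoff, so the full £6,050 applies.
Retirement Saver's Credit: income exceeds £216,200 by £10,900, which is 44 full-or-partial £250 increments; reduction = 44 × £80 = £3,520, leaving £1,200.
Education Credit: 15% of the £166,000 excess over £61,100 is £24,900 ≥ base, so the credit is £0.
Total: £6,050 + £1,200 + £0 = £7,250.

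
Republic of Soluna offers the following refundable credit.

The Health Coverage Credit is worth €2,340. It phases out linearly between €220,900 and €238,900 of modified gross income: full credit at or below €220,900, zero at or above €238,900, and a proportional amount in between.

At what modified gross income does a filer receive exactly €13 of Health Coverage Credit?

€13 is 13/2,340 of the full €2,340, so 2,327/2,340 of the €18,000 range has been used: income = €220,900 + €18,000 × 2,327/2,340 = €238,800.

€238,800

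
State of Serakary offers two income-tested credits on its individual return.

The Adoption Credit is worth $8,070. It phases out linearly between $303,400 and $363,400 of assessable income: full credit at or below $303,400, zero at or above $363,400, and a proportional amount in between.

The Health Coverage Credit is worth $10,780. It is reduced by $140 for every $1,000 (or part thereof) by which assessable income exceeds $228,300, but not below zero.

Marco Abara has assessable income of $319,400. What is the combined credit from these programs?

$5,918

Adoption Credit: $319,400 is $16,000 into a $60,000 phase-out range, leaving 44,000/60,000 of the credit: $8,070 × 44,000/60,000 = $5,918.
Health Coverage Credit: income exceeds $228,300 by $91,100 → 92 increments × $140 = $12,880 ≥ base, so the credit is $0.
Total: $5,918 + $0 = $5,918.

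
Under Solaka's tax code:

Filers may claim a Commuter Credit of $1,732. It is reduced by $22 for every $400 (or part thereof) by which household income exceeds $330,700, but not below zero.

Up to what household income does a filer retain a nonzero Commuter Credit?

$361,900

After 78 increments the reduction is 78 × $22 = $1,716, leaving $16; one more increment wipes it out. Increment 78 ends at excess 78 × $400 = $31,200, so the highest qualifying income is $330,700 + $31,200 = $361,900.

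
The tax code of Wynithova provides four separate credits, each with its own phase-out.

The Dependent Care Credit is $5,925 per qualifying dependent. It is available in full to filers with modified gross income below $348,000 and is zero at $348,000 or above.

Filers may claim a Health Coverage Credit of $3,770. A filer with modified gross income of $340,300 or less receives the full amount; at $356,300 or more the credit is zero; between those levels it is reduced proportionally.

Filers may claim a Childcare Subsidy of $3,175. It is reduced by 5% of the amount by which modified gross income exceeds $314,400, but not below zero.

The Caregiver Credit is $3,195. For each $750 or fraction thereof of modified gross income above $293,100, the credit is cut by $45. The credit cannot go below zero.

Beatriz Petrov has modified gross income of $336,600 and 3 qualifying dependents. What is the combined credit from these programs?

$24,195

Dependent Care Credit: base = 3 × $5,925 = $17,775. $336,600 is below the $348,000 cutoff, so the full $17,775 applies.
Health Coverage Credit: $336,600 is at or below the $340,300 threshold, so the full $3,770 applies.
Childcare Subsidy: 5% of the $22,200 excess over $314,400 is $1,110; credit = $3,175 − $1,110 = $2,065.
Caregiver Credit: income exceeds $293,100 by $43,500, which is 58 full-or-partial $750 increments; reduction = 58 × $45 = $2,610, leaving $585.
Total: $17,775 + $3,770 + $2,065 + $585 = $24,195.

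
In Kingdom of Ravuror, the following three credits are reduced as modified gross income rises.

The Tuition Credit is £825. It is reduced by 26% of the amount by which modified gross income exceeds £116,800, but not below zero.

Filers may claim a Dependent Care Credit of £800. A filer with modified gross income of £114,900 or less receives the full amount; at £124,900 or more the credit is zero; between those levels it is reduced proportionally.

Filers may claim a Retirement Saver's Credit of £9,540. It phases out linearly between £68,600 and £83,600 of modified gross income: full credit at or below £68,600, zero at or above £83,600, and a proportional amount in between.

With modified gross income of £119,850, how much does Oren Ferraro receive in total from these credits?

Tuition Credit: 26% of the £3,050 excess over £116,800 is £793; credit = £825 − £793 = £32.
Dependent Care Credit: £119,850 is £4,950 into a £10,000 phase-out range, leaving 5,050/10,000 of the credit: £800 × 5,050/10,000 = £404.
Retirement Saver's Credit: £119,850 is at or above £83,600, so the credit is £0.
Total: £32 + £404 + £0 = £436.

£436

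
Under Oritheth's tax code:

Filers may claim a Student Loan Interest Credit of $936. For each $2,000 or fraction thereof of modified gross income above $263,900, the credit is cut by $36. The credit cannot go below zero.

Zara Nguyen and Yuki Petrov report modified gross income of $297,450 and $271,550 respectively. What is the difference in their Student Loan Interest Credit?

$468

Zara ($297,450): Student Loan Interest Credit: income exceeds $263,900 by $33,550, which is 17 full-or-partial $2,000 increments; reduction = 17 × $36 = $612, leaving $324.
Yuki ($271,550): Student Loan Interest Credit: income exceeds $263,900 by $7,650, which is 4 full-or-partial $2,000 increments; reduction = 4 × $36 = $144, leaving $792.
Difference: |$324 − $792| = $468.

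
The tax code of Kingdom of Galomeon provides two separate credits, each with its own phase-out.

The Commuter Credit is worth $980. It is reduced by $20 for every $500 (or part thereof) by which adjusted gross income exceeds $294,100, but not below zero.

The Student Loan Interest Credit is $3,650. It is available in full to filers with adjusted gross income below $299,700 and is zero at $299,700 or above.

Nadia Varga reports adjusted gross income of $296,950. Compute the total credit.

Commuter Credit: income exceeds $294,100 by $2,850, which is 6 full-or-partial $500 increments; reduction = 6 × $20 = $120, leaving $860.
Student Loan Interest Credit: $296,950 is below the $299,700 cutoff, so the full $3,650 applies.
Total: $860 + $3,650 = $4,510.

$4,510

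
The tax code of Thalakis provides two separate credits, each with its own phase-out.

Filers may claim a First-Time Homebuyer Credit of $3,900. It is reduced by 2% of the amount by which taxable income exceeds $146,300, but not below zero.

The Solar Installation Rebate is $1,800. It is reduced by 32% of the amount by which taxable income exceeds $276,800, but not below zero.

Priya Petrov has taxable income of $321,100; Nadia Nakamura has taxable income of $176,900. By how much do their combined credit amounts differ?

$4,684

Priya ($321,100): First-Time Homebuyer Credit: 2% of the $174,800 excess over $146,300 is $3,496; credit = $3,900 − $3,496 = $404. Solar Installation Rebate: 32% of the $44,300 excess over $276,800 is $14,176 ≥ base, so the credit is $0. total $404 + $0 = $404
Nadia ($176,900): First-Time Homebuyer Credit: 2% of the $30,600 excess over $146,300 is $612; credit = $3,900 − $612 = $3,288. Solar Installation Rebate: $176,900 is at or below the $276,800 threshold, so the full $1,800 applies. total $3,288 + $1,800 = $5,088
Difference: |$404 − $5,088| = $4,684.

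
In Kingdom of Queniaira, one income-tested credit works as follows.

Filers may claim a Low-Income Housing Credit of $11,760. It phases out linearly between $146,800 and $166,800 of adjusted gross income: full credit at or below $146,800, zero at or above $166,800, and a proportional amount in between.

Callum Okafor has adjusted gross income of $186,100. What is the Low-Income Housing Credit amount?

Low-Income Housing Credit: $186,100 is at or above $166,800, so the credit is $0.

$0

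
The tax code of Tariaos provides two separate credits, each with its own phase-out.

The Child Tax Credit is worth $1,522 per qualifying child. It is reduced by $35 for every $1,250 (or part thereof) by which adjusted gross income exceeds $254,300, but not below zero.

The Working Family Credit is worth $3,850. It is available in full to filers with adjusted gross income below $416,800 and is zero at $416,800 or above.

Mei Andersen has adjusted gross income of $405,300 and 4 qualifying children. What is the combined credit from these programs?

$5,703

Child Tax Credit: base = 4 × $1,522 = $6,088. income exceeds $254,300 by $151,000, which is 121 full-or-partial $1,250 increments; reduction = 121 × $35 = $4,235, leaving $1,853.
Working Family Credit: $405,300 is below the $416,800 cutoff, so the full $3,850 applies.
Total: $1,853 + $3,850 = $5,703.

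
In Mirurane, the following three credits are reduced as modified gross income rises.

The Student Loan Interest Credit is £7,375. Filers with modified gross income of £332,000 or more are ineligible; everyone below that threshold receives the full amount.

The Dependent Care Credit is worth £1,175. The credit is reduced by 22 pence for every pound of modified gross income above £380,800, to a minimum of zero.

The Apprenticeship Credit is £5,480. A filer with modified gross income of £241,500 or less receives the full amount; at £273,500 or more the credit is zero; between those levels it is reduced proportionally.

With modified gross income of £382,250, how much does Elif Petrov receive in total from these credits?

£856

Student Loan Interest Credit: £382,250 meets or exceeds the £332,000 cutoff, so the credit is £0.
Dependent Care Credit: 22% of the £1,450 excess over £380,800 is £319; credit = £1,175 − £319 = £856.
Apprenticeship Credit: £382,250 is at or above £273,500, so the credit is £0.
Total: £0 + £856 + £0 = £856.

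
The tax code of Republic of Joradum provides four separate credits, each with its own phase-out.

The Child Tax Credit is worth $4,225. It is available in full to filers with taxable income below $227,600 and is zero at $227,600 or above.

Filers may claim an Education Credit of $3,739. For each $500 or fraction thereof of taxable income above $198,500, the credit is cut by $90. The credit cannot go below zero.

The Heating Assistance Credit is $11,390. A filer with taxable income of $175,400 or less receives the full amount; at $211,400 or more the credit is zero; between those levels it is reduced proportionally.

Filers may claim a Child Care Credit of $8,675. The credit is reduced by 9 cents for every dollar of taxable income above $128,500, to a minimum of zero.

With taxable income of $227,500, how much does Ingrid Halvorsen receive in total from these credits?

$4,225

Child Tax Credit: $227,500 is below the $227,600 cutoff, so the full $4,225 applies.
Education Credit: income exceeds $198,500 by $29,000 → 58 increments × $90 = $5,220 ≥ base, so the credit is $0.
Heating Assistance Credit: $227,500 is at or above $211,400, so the credit is $0.
Child Care Credit: 9% of the $99,000 excess over $128,500 is $8,910 ≥ base, so the credit is $0.
Total: $4,225 + $0 + $0 + $0 = $4,225.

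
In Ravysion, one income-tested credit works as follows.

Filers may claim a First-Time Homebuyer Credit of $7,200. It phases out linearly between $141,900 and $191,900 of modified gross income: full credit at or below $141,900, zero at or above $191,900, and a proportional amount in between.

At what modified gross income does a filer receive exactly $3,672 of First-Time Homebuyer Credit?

$3,672 is 3,672/7,200 of the full $7,200, so 3,528/7,200 of the $50,000 range has been used: income = $141,900 + $50,000 × 3,528/7,200 = $166,400.

$166,400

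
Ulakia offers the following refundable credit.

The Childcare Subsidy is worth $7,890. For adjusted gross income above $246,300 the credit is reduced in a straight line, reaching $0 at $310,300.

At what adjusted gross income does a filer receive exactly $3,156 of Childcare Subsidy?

$284,700

$3,156 is 3,156/7,890 of the full $7,890, so 4,734/7,890 of the $64,000 range has been used: income = $246,300 + $64,000 × 4,734/7,890 = $284,700.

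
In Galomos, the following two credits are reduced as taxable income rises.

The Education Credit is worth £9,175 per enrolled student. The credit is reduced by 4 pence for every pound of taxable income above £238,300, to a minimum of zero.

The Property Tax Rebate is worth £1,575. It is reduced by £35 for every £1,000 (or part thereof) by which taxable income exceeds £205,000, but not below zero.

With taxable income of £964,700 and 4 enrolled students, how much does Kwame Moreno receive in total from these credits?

Education Credit: base = 4 × £9,175 = £36,700. 4% of the £726,400 excess over £238,300 is £29,056; credit = £36,700 − £29,056 = £7,644.
Property Tax Rebate: income exceeds £205,000 by £759,700 → 760 increments × £35 = £26,600 ≥ base, so the credit is £0.
Total: £7,644 + £0 = £7,644.

£7,644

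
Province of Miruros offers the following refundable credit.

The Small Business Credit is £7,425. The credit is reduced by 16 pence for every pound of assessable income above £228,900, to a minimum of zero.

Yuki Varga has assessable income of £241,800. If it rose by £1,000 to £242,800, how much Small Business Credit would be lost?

At £241,800 — 16% of the £12,900 excess over £228,900 is £2,064; credit = £7,425 − £2,064 = £5,361.
At £242,800 — 16% of the £13,900 excess over £228,900 is £2,224; credit = £7,425 − £2,224 = £5,201.
Lost: £5,361 − £5,201 = £160.

£160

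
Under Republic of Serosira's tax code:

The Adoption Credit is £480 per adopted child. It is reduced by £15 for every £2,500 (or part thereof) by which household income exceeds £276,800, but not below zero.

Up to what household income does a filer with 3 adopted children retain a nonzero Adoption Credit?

£514,300

Full credit = 3 × £480 = £1,440.
After 95 increments the reduction is 95 × £15 = £1,425, leaving £15; one more increment wipes it out. Increment 95 ends at excess 95 × £2,500 = £237,500, so the highest qualifying income is £276,800 + £237,500 = £514,300.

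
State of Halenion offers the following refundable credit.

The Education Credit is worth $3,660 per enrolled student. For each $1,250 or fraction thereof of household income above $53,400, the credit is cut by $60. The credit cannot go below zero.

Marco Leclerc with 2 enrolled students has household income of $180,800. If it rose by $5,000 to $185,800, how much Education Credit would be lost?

At $180,800 — base = 2 × $3,660 = $7,320. income exceeds $53,400 by $127,400, which is 102 full-or-partial $1,250 increments; reduction = 102 × $60 = $6,120, leaving $1,200.
At $185,800 — base = 2 × $3,660 = $7,320. income exceeds $53,400 by $132,400, which is 106 full-or-partial $1,250 increments; reduction = 106 × $60 = $6,360, leaving $960.
Lost: $1,200 − $960 = $240.

$240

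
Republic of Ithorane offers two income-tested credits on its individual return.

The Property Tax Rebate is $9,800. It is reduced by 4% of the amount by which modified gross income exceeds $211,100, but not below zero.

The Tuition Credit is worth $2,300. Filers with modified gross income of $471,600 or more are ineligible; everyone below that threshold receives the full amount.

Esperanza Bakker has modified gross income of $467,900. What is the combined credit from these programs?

$2,300

Property Tax Rebate: 4% of the $256,800 excess over $211,100 is $10,272 ≥ base, so the credit is $0.
Tuition Credit: $467,900 is below the $471,600 cutoff, so the full $2,300 applies.
Total: $0 + $2,300 = $2,300.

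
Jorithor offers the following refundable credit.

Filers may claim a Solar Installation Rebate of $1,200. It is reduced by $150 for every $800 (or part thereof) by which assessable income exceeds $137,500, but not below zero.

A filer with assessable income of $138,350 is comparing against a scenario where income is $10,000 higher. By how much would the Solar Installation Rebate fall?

At $138,350 — income exceeds $137,500 by $850, which is 2 full-or-partial $800 increments; reduction = 2 × $150 = $300, leaving $900.
At $148,350 — income exceeds $137,500 by $10,850 → 14 increments × $150 = $2,100 ≥ base, so the credit is $0.
Lost: $900 − $0 = $900.

$900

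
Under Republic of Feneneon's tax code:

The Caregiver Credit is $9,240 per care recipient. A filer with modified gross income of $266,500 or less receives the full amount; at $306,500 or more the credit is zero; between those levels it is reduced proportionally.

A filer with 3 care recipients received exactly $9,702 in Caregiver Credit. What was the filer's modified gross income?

Full credit = 3 × $9,240 = $27,720.
$9,702 is 9,702/27,720 of the full $27,720, so 18,018/27,720 of the $40,000 range has been used: income = $266,500 + $40,000 × 18,018/27,720 = $292,500.

$292,500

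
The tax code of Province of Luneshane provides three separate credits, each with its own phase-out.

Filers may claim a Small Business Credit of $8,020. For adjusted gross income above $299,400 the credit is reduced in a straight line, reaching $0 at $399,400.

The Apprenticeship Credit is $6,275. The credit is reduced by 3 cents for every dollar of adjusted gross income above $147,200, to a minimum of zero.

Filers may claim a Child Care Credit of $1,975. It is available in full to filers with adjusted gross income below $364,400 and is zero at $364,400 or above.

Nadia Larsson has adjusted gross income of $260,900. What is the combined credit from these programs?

Small Business Credit: $260,900 is at or below the $299,400 threshold, so the full $8,020 applies.
Apprenticeship Credit: 3% of the $113,700 excess over $147,200 is $3,411; credit = $6,275 − $3,411 = $2,864.
Child Care Credit: $260,900 is below the $364,400 cutoff, so the full $1,975 applies.
Total: $8,020 + $2,864 + $1,975 = $12,859.

$12,859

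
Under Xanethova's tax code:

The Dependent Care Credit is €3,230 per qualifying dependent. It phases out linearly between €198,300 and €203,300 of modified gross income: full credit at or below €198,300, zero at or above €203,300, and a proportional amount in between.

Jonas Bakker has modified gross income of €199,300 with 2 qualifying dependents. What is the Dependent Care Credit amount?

€5,168

Dependent Care Credit: base = 2 × €3,230 = €6,460. €199,300 is €1,000 into a €5,000 phase-out range, leaving 4,000/5,000 of the credit: €6,460 × 4,000/5,000 = €5,168.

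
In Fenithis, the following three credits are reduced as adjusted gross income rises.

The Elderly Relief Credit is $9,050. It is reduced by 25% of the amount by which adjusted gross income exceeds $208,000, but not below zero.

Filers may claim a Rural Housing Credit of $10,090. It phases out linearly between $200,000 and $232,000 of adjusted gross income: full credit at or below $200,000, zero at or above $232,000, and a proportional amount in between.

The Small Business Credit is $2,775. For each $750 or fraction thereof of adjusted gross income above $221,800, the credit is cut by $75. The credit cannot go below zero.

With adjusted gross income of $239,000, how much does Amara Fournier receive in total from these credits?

$2,350

Elderly Relief Credit: 25% of the $31,000 excess over $208,000 is $7,750; credit = $9,050 − $7,750 = $1,300.
Rural Housing Credit: $239,000 is at or above $232,000, so the credit is $0.
Small Business Credit: income exceeds $221,800 by $17,200, which is 23 full-or-partial $750 increments; reduction = 23 × $75 = $1,725, leaving $1,050.
Total: $1,300 + $0 + $1,050 = $2,350.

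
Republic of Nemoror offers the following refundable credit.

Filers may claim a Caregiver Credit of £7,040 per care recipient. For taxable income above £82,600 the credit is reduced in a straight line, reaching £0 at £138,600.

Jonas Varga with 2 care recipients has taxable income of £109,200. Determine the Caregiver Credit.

Caregiver Credit: base = 2 × £7,040 = £14,080. £109,200 is £26,600 into a £56,000 phase-out range, leaving 29,400/56,000 of the credit: £14,080 × 29,400/56,000 = £7,392.

£7,392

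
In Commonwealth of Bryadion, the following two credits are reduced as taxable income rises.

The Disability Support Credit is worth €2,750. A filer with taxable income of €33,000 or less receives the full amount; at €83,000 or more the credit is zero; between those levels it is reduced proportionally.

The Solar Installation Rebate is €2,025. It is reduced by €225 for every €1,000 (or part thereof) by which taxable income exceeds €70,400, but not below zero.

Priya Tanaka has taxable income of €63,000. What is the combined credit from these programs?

€3,125

Disability Support Credit: €63,000 is €30,000 into a €50,000 phase-out range, leaving 20,000/50,000 of the credit: €2,750 × 20,000/50,000 = €1,100.
Solar Installation Rebate: €63,000 is at or below the €70,400 threshold, so the full €2,025 applies.
Total: €1,100 + €2,025 = €3,125.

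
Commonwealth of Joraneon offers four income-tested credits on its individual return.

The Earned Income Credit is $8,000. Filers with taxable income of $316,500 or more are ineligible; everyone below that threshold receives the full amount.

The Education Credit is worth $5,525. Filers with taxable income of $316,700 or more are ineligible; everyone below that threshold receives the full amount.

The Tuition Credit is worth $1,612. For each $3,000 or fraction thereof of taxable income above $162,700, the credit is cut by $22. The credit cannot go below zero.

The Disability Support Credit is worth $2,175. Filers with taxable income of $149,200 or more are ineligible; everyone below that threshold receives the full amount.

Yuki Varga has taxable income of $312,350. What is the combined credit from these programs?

Earned Income Credit: $312,350 is below the $316,500 cutoff, so the full $8,000 applies.
Education Credit: $312,350 is below the $316,700 cutoff, so the full $5,525 applies.
Tuition Credit: income exceeds $162,700 by $149,650, which is 50 full-or-partial $3,000 increments; reduction = 50 × $22 = $1,100, leaving $512.
Disability Support Credit: $312,350 meets or exceeds the $149,200 cutoff, so the credit is $0.
Total: $8,000 + $5,525 + $512 + $0 = $14,037.

$14,037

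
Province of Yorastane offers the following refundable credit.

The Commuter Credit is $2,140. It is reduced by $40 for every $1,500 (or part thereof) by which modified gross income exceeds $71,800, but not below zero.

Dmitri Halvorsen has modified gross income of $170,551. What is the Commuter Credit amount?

Commuter Credit: income exceeds $71,800 by $98,751 → 66 increments × $40 = $2,640 ≥ base, so the credit is $0.

$0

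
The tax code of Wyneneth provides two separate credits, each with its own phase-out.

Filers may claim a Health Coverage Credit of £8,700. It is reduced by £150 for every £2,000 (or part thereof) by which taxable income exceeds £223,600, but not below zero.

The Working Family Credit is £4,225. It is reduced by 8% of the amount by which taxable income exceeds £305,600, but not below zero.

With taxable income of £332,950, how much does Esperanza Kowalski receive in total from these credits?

£2,487

Health Coverage Credit: income exceeds £223,600 by £109,350, which is 55 full-or-partial £2,000 increments; reduction = 55 × £150 = £8,250, leaving £450.
Working Family Credit: 8% of the £27,350 excess over £305,600 is £2,188; credit = £4,225 − £2,188 = £2,037.
Total: £450 + £2,037 = £2,487.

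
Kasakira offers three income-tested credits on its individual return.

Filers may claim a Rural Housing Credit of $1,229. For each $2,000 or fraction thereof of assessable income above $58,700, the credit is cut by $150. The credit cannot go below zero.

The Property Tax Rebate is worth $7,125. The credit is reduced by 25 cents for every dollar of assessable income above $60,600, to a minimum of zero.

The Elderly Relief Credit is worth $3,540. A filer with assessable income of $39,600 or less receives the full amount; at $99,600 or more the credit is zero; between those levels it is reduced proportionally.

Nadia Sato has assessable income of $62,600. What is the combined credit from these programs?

$9,737

Rural Housing Credit: income exceeds $58,700 by $3,900, which is 2 full-or-partial $2,000 increments; reduction = 2 × $150 = $300, leaving $929.
Property Tax Rebate: 25% of the $2,000 excess over $60,600 is $500; credit = $7,125 − $500 = $6,625.
Elderly Relief Credit: $62,600 is $23,000 into a $60,000 phase-out range, leaving 37,000/60,000 of the credit: $3,540 × 37,000/60,000 = $2,183.
Total: $929 + $6,625 + $2,183 = $9,737.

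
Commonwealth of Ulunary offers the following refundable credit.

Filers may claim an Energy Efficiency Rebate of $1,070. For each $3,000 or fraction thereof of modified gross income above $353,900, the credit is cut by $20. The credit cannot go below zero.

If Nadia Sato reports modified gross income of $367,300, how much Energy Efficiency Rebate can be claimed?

$970

Energy Efficiency Rebate: income exceeds $353,900 by $13,400, which is 5 full-or-partial $3,000 increments; reduction = 5 × $20 = $100, leaving $970.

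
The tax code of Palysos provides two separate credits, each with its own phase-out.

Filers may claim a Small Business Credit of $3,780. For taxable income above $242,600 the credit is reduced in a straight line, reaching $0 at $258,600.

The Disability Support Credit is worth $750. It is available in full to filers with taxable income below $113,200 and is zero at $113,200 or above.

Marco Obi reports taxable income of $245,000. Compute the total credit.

Small Business Credit: $245,000 is $2,400 into a $16,000 phase-out range, leaving 13,600/16,000 of the credit: $3,780 × 13,600/16,000 = $3,213.
Disability Support Credit: $245,000 meets or exceeds the $113,200 cutoff, so the credit is $0.
Total: $3,213 + $0 = $3,213.

$3,213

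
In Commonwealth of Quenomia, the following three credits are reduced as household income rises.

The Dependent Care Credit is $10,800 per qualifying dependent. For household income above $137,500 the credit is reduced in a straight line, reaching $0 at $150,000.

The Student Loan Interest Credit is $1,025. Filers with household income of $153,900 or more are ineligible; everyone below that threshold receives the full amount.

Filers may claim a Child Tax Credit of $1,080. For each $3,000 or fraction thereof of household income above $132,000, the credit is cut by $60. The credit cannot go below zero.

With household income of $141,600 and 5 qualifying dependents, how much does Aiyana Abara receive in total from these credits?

$38,153

Dependent Care Credit: base = 5 × $10,800 = $54,000. $141,600 is $4,100 into a $12,500 phase-out range, leaving 8,400/12,500 of the credit: $54,000 × 8,400/12,500 = $36,288.
Student Loan Interest Credit: $141,600 is below the $153,900 cutoff, so the full $1,025 applies.
Child Tax Credit: income exceeds $132,000 by $9,600, which is 4 full-or-partial $3,000 increments; reduction = 4 × $60 = $240, leaving $840.
Total: $36,288 + $1,025 + $840 = $38,153.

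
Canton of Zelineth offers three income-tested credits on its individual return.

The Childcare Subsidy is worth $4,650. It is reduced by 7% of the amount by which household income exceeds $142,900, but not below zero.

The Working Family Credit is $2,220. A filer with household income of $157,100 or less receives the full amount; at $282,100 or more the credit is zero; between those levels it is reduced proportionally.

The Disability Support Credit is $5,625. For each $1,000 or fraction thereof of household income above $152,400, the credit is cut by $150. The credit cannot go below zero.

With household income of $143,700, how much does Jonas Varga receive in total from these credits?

Childcare Subsidy: 7% of the $800 excess over $142,900 is $56; credit = $4,650 − $56 = $4,594.
Working Family Credit: $143,700 is at or below the $157,100 threshold, so the full $2,220 applies.
Disability Support Credit: $143,700 is at or below the $152,400 threshold, so the full $5,625 applies.
Total: $4,594 + $2,220 + $5,625 = $12,439.

$12,439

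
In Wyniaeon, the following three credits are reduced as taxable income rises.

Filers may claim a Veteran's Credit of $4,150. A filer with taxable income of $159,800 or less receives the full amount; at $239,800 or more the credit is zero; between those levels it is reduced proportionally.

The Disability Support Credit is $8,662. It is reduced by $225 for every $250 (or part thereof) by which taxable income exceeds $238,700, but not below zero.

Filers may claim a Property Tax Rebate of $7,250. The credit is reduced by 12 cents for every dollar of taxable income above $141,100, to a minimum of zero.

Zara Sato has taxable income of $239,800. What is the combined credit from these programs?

$7,537

Veteran's Credit: $239,800 is at or above $239,800, so the credit is $0.
Disability Support Credit: income exceeds $238,700 by $1,100, which is 5 full-or-partial $250 increments; reduction = 5 × $225 = $1,125, leaving $7,537.
Property Tax Rebate: 12% of the $98,700 excess over $141,100 is $11,844 ≥ base, so the credit is $0.
Total: $0 + $7,537 + $0 = $7,537.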